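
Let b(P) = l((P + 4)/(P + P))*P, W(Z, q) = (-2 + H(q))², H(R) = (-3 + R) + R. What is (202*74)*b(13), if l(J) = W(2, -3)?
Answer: 23513204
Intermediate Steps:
H(R) = -3 + 2*R
W(Z, q) = (-5 + 2*q)² (W(Z, q) = (-2 + (-3 + 2*q))² = (-5 + 2*q)²)
l(J) = 121 (l(J) = (-5 + 2*(-3))² = (-5 - 6)² = (-11)² = 121)
b(P) = 121*P
(202*74)*b(13) = (202*74)*(121*13) = 14948*1573 = 23513204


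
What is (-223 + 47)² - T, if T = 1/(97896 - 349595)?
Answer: 7796628225/251699 ≈ 30976.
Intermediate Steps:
T = -1/251699 (T = 1/(-251699) = -1/251699 ≈ -3.9730e-6)
(-223 + 47)² - T = (-223 + 47)² - 1*(-1/251699) = (-176)² + 1/251699 = 30976 + 1/251699 = 7796628225/251699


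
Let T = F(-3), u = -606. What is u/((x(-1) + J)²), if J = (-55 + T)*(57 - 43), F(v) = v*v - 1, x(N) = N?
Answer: -606/434281 ≈ -0.0013954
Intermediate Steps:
F(v) = -1 + v² (F(v) = v² - 1 = -1 + v²)
T = 8 (T = -1 + (-3)² = -1 + 9 = 8)
J = -658 (J = (-55 + 8)*(57 - 43) = -47*14 = -658)
u/((x(-1) + J)²) = -606/(-1 - 658)² = -606/((-659)²) = -606/434281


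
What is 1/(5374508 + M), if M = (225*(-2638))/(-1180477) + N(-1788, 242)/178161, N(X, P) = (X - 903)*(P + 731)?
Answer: 70104987599/376778821641983605 ≈ 1.8606e-7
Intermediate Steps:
N(X, P) = (-903 + X)*(731 + P)
M = -995048742687/70104987599 (M = (225*(-2638))/(-1180477) + (-660093 - 903*242 + 731*(-1788) + 242*(-1788))/178161 = -593550*(-1/1180477) + (-660093 - 218526 - 1307028 - 432696)*(1/178161) = 593550/1180477 - 2618343*1/178161 = 593550/1180477 - 872781/59387 = -995048742687/70104987599 ≈ -14.194)
1/(5374508 + M) = 1/(5374508 - 995048742687/70104987599) = 1/(376778821641983605/70104987599) = 70104987599/376778821641983605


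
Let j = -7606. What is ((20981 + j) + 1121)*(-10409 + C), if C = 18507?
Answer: 117388608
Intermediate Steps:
((20981 + j) + 1121)*(-10409 + C) = ((20981 - 7606) + 1121)*(-10409 + 18507) = (13375 + 1121)*8098 = 14496*8098 = 117388608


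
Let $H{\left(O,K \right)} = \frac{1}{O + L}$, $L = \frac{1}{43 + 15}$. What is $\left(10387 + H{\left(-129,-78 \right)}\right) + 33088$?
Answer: $\frac{325236417}{7481} \approx 43475.0$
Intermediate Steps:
$L = \frac{1}{58} \approx 0.017241$
$H{\left(O,K \right)} = \frac{1}{\frac{1}{58} + O}$ ($H{\left(O,K \right)} = \frac{1}{O + \frac{1}{58}} = \frac{1}{\frac{1}{58} + O}$)
$\left(10387 + H{\left(-129,-78 \right)}\right) + 33088 = \left(10387 + \frac{58}{1 + 58 \left(-129\right)}\right) + 33088 = \left(10387 + \frac{58}{1 - 7482}\right) + 33088 = \left(10387 + \frac{58}{-7481}\right) + 33088 = \left(10387 + 58 \left(- \frac{1}{7481}\right)\right) + 33088 = \left(10387 - \frac{58}{7481}\right) + 33088 = \frac{77705089}{7481} + 33088 = \frac{325236417}{7481}$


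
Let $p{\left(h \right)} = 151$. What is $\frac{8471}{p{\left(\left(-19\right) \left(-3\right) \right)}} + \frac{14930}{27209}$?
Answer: $\frac{232741869}{4108559} \approx 56.648$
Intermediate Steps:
$\frac{8471}{p{\left(\left(-19\right) \left(-3\right) \right)}} + \frac{14930}{27209} = \frac{8471}{151} + \frac{14930}{27209} = \frac{232741869}{4108559}$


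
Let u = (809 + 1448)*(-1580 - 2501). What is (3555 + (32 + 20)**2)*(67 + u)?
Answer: -57650084250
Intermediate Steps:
u = -9210817 (u = 2257*(-4081) = -9210817)
(3555 + (32 + 20)**2)*(67 + u) = (3555 + (32 + 20)**2)*(67 - 9210817) = (3555 + 52**2)*(-9210750) = (3555 + 2704)*(-9210750) = 6259*(-9210750) = -57650084250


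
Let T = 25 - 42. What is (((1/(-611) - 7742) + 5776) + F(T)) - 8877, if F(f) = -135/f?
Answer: -112543773/10387 ≈ -10835.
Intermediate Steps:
T = -17
(((1/(-611) - 7742) + 5776) + F(T)) - 8877 = (((1/(-611) - 7742) + 5776) - 135/(-17)) - 8877 = (((-1/611 - 7742) + 5776) - 135*(-1/17)) - 8877 = ((-4730363/611 + 5776) + 135/17) - 8877 = (-1201227/611 + 135/17) - 8877 = -20338374/10387 - 8877 = -112543773/10387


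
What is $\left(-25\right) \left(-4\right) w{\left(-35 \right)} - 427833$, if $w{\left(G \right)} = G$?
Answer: $-431333$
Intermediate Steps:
$\left(-25\right) \left(-4\right) w{\left(-35 \right)} - 427833 = \left(-25\right) \left(-4\right) \left(-35\right) - 427833 = 100 \left(-35\right) - 427833 = -3500 - 427833 = -431333$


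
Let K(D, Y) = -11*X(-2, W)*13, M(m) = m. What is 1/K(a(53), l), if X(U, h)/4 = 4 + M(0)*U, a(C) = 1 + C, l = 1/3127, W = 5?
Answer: -1/2288 ≈ -0.00043706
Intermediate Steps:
l = 1/3127 ≈ 0.00031980
X(U, h) = 16 (X(U, h) = 4*(4 + 0*U) = 4*(4 + 0) = 4*4 = 16)
K(D, Y) = -2288 (K(D, Y) = -11*16*13 = -176*13 = -2288)
1/K(a(53), l) = 1/(-2288) = -1/2288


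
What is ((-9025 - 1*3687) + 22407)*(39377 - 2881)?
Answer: 353828720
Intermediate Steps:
((-9025 - 1*3687) + 22407)*(39377 - 2881) = ((-9025 - 3687) + 22407)*36496 = (-12712 + 22407)*36496 = 9695*36496 = 353828720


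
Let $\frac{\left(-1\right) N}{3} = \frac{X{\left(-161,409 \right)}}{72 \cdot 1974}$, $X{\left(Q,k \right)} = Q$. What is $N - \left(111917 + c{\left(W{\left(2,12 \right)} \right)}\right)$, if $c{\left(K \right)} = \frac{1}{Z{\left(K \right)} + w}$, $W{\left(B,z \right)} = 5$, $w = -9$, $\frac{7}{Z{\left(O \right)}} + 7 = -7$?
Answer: $- \frac{14391616891}{128592} \approx -1.1192 \cdot 10^{5}$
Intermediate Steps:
$Z{\left(O \right)} = - \frac{1}{2}$ ($Z{\left(O \right)} = \frac{7}{-7 - 7} = \frac{7}{-14} = 7 \left(- \frac{1}{14}\right) = - \frac{1}{2}$)
$c{\left(K \right)} = - \frac{2}{19}$ ($c{\left(K \right)} = \frac{1}{- \frac{1}{2} - 9} = \frac{1}{- \frac{19}{2}} = - \frac{2}{19}$)
$N = \frac{23}{6768}$ ($N = - 3 \left(- \frac{161}{72 \cdot 1974}\right) = - 3 \left(- \frac{161}{142128}\right) = - 3 \left(\left(-161\right) \frac{1}{142128}\right) = \left(-3\right) \left(- \frac{23}{20304}\right) = \frac{23}{6768} \approx 0.0033983$)
$N - \left(111917 + c{\left(W{\left(2,12 \right)} \right)}\right) = \frac{23}{6768} - \frac{2126421}{19} = - \frac{14391616891}{128592}$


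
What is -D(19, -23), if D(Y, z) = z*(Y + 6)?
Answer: 575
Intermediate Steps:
D(Y, z) = z*(6 + Y)
-D(19, -23) = -(-23)*(6 + 19) = -(-23)*25 = -1*(-575) = 575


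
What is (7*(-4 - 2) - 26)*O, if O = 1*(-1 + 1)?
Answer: 0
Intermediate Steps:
O = 0 (O = 1*0 = 0)
(7*(-4 - 2) - 26)*O = (7*(-4 - 2) - 26)*0 = (7*(-6) - 26)*0 = (-42 - 26)*0 = -68*0 = 0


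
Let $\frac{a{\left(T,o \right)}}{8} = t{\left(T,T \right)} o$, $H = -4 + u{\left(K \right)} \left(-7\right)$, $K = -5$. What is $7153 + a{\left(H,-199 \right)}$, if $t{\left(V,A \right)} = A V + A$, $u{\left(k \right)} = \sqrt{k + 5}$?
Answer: $-11951$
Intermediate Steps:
$u{\left(k \right)} = \sqrt{5 + k}$
$t{\left(V,A \right)} = A + A V$
$H = -4$ ($H = -4 + \sqrt{5 - 5} \left(-7\right) = -4 + \sqrt{0} \left(-7\right) = -4 + 0 \left(-7\right) = -4 + 0 = -4$)
$a{\left(T,o \right)} = 8 T o \left(1 + T\right)$ ($a{\left(T,o \right)} = 8 T \left(1 + T\right) o = 8 T o \left(1 + T\right)$)
$7153 + a{\left(H,-199 \right)} = 7153 + 8 \left(-4\right) \left(-199\right) \left(1 - 4\right) = 7153 + 8 \left(-4\right) \left(-199\right) \left(-3\right) = 7153 - 19104 = -11951$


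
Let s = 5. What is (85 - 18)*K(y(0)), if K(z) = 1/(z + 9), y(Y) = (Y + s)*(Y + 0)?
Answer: 67/9 ≈ 7.4444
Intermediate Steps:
y(Y) = Y*(5 + Y) (y(Y) = (Y + 5)*(Y + 0) = (5 + Y)*Y = Y*(5 + Y))
K(z) = 1/(9 + z)
(85 - 18)*K(y(0)) = (85 - 18)/(9 + 0*(5 + 0)) = 67/(9 + 0*5) = 67/(9 + 0) = 67/9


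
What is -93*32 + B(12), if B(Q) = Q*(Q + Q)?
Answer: -2688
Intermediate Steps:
B(Q) = 2*Q² (B(Q) = Q*(2*Q) = 2*Q²)
-93*32 + B(12) = -93*32 + 2*12² = -2976 + 2*144 = -2976 + 288 = -2688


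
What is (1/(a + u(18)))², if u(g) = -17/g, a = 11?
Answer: 324/32761 ≈ 0.0098898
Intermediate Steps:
(1/(a + u(18)))² = (1/(11 - 17/18))² = (1/(181/18))² = (18/181)² = 324/32761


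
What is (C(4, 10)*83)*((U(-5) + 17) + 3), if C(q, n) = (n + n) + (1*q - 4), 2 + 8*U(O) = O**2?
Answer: 75945/2 ≈ 37973.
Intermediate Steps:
U(O) = -1/4 + O**2/8
C(q, n) = -4 + q + 2*n (C(q, n) = 2*n + (q - 4) = 2*n + (-4 + q) = -4 + q + 2*n)
(C(4, 10)*83)*((U(-5) + 17) + 3) = ((-4 + 4 + 2*10)*83)*(((-1/4 + (1/8)*(-5)**2) + 17) + 3) = ((-4 + 4 + 20)*83)*(((-1/4 + (1/8)*25) + 17) + 3) = (20*83)*(((-1/4 + 25/8) + 17) + 3) = 1660*((23/8 + 17) + 3) = 1660*(159/8 + 3) = 1660*(183/8) = 75945/2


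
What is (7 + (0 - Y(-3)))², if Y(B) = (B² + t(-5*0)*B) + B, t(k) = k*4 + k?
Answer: 1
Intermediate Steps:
t(k) = 5*k (t(k) = 4*k + k = 5*k)
Y(B) = B + B² (Y(B) = (B² + (5*(-5*0))*B) + B = (B² + (5*0)*B) + B = (B² + 0*B) + B = (B² + 0) + B = B² + B = B + B²)
(7 + (0 - Y(-3)))² = (7 + (0 - (-3)*(1 - 3)))² = (7 + (0 - (-3)*(-2)))² = (7 + (0 - 1*6))² = (7 + (0 - 6))² = (7 - 6)² = 1² = 1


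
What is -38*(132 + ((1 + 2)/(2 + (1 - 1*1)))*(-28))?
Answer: -3420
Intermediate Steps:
-38*(132 + ((1 + 2)/(2 + (1 - 1*1)))*(-28)) = -38*(132 + (3/(2 + (1 - 1)))*(-28)) = -38*(132 + (3/(2 + 0))*(-28)) = -38*(132 + (3/2)*(-28)) = -38*(132 - 42) = -38*90 = -3420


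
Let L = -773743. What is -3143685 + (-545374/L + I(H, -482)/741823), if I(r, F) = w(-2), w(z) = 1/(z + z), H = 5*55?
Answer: -7217652091949134395/2295921413956 ≈ -3.1437e+6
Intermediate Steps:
H = 275
w(z) = 1/(2*z)
I(r, F) = -1/4 (I(r, F) = (1/2)/(-2) = (1/2)*(-1/2) = -1/4)
-3143685 + (-545374/L + I(H, -482)/741823) = -3143685 + (-545374/(-773743) - 1/4/741823) = -3143685 + (-545374*(-1/773743) - 1/4*1/741823) = -3143685 + (545374/773743 - 1/2967292) = -3143685 + 1618283133465/2295921413956 = -7217652091949134395/2295921413956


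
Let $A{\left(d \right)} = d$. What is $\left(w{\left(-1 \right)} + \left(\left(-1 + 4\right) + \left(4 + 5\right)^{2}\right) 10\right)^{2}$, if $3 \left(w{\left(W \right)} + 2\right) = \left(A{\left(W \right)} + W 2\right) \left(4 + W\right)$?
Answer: $697225$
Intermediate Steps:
$w{\left(W \right)} = -2 + W \left(4 + W\right)$ ($w{\left(W \right)} = -2 + \frac{\left(W + W 2\right) \left(4 + W\right)}{3} = -2 + \frac{\left(W + 2 W\right) \left(4 + W\right)}{3} = -2 + \frac{3 W \left(4 + W\right)}{3} = -2 + W \left(4 + W\right)$)
$\left(w{\left(-1 \right)} + \left(\left(-1 + 4\right) + \left(4 + 5\right)^{2}\right) 10\right)^{2} = \left(\left(-2 + \left(-1\right)^{2} + 4 \left(-1\right)\right) + \left(\left(-1 + 4\right) + \left(4 + 5\right)^{2}\right) 10\right)^{2} = \left(\left(-2 + 1 - 4\right) + \left(3 + 9^{2}\right) 10\right)^{2} = \left(-5 + \left(3 + 81\right) 10\right)^{2} = \left(-5 + 84 \cdot 10\right)^{2} = \left(-5 + 840\right)^{2} = 835^{2} = 697225$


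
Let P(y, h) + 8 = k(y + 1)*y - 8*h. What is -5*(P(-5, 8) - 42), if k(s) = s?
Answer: 470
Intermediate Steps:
P(y, h) = -8 - 8*h + y*(1 + y) (P(y, h) = -8 + ((y + 1)*y - 8*h) = -8 + ((1 + y)*y - 8*h) = -8 + (y*(1 + y) - 8*h) = -8 + (-8*h + y*(1 + y)) = -8 - 8*h + y*(1 + y))
-5*(P(-5, 8) - 42) = -5*((-8 - 8*8 - 5*(1 - 5)) - 42) = -5*((-8 - 64 - 5*(-4)) - 42) = -5*((-8 - 64 + 20) - 42) = -5*(-52 - 42) = -5*(-94) = 470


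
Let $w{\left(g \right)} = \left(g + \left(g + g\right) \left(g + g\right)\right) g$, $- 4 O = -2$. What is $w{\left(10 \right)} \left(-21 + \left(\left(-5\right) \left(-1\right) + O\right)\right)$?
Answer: $-63550$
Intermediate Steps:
$O = \frac{1}{2}$ ($O = \left(- \frac{1}{4}\right) \left(-2\right) = \frac{1}{2} \approx 0.5$)
$w{\left(g \right)} = g \left(g + 4 g^{2}\right)$ ($w{\left(g \right)} = \left(g + 2 g 2 g\right) g = \left(g + 4 g^{2}\right) g = g \left(g + 4 g^{2}\right)$)
$w{\left(10 \right)} \left(-21 + \left(\left(-5\right) \left(-1\right) + O\right)\right) = 10^{2} \left(1 + 4 \cdot 10\right) \left(-21 + \left(\left(-5\right) \left(-1\right) + \frac{1}{2}\right)\right) = 100 \left(1 + 40\right) \left(-21 + \left(5 + \frac{1}{2}\right)\right) = 100 \cdot 41 \left(-21 + \frac{11}{2}\right) = 4100 \left(- \frac{31}{2}\right) = -63550$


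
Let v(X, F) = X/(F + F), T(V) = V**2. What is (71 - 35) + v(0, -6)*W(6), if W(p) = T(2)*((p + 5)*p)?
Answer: 36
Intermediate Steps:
v(X, F) = X/(2*F) (v(X, F) = X/((2*F)) = X*(1/(2*F)) = X/(2*F))
W(p) = 4*p*(5 + p) (W(p) = 2**2*((p + 5)*p) = 4*((5 + p)*p) = 4*(p*(5 + p)) = 4*p*(5 + p))
(71 - 35) + v(0, -6)*W(6) = (71 - 35) + ((1/2)*0/(-6))*(4*6*(5 + 6)) = 36 + ((1/2)*0*(-1/6))*(4*6*11) = 36 + 0*264 = 36 + 0 = 36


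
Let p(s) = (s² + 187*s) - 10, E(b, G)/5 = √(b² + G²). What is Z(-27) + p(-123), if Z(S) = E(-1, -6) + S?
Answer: -7909 + 5*√37 ≈ -7878.6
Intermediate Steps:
E(b, G) = 5*√(G² + b²) (E(b, G) = 5*√(b² + G²) = 5*√(G² + b²))
Z(S) = S + 5*√37 (Z(S) = 5*√((-6)² + (-1)²) + S = 5*√(36 + 1) + S = 5*√37 + S = S + 5*√37)
p(s) = -10 + s² + 187*s
Z(-27) + p(-123) = (-27 + 5*√37) + (-10 + (-123)² + 187*(-123)) = (-27 + 5*√37) + (-10 + 15129 - 23001) = (-27 + 5*√37) - 7882 = -7909 + 5*√37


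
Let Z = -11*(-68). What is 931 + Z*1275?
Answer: 954631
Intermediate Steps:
Z = 748
931 + Z*1275 = 931 + 748*1275 = 931 + 953700 = 954631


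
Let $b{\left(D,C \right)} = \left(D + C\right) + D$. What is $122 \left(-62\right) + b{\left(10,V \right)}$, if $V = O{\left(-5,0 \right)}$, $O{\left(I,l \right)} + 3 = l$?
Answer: $-7547$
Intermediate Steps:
$O{\left(I,l \right)} = -3 + l$
$V = -3$ ($V = -3 + 0 = -3$)
$b{\left(D,C \right)} = C + 2 D$ ($b{\left(D,C \right)} = \left(C + D\right) + D = C + 2 D$)
$122 \left(-62\right) + b{\left(10,V \right)} = 122 \left(-62\right) + \left(-3 + 2 \cdot 10\right) = -7564 + \left(-3 + 20\right) = -7564 + 17 = -7547$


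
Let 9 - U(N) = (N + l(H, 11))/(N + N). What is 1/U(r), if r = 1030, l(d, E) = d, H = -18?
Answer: 515/4382 ≈ 0.11753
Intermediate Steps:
U(N) = 9 - (-18 + N)/(2*N) (U(N) = 9 - (N - 18)/(N + N) = 9 - (-18 + N)/(2*N))
1/U(r) = 1/(17/2 + 9/1030) = 1/(4382/515) = 515/4382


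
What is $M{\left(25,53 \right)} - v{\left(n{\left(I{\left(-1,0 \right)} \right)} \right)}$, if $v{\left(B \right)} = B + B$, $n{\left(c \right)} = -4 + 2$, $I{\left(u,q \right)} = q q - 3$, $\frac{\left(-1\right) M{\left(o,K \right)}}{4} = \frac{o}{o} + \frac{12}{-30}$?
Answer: $\frac{8}{5} \approx 1.6$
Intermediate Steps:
$M{\left(o,K \right)} = - \frac{12}{5}$ ($M{\left(o,K \right)} = - 4 \left(\frac{o}{o} + \frac{12}{-30}\right) = - 4 \left(1 + 12 \left(- \frac{1}{30}\right)\right) = - 4 \left(1 - \frac{2}{5}\right) = \left(-4\right) \frac{3}{5} = - \frac{12}{5}$)
$I{\left(u,q \right)} = -3 + q^{2}$ ($I{\left(u,q \right)} = q^{2} - 3 = -3 + q^{2}$)
$n{\left(c \right)} = -2$
$v{\left(B \right)} = 2 B$
$M{\left(25,53 \right)} - v{\left(n{\left(I{\left(-1,0 \right)} \right)} \right)} = - \frac{12}{5} - 2 \left(-2\right) = - \frac{12}{5} - -4 = - \frac{12}{5} + 4 = \frac{8}{5}$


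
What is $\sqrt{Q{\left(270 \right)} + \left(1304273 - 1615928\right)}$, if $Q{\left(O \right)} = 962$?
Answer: $i \sqrt{310693} \approx 557.4 i$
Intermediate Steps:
$\sqrt{Q{\left(270 \right)} + \left(1304273 - 1615928\right)} = \sqrt{962 + \left(1304273 - 1615928\right)} = \sqrt{962 - 311655} = \sqrt{-310693} = i \sqrt{310693}$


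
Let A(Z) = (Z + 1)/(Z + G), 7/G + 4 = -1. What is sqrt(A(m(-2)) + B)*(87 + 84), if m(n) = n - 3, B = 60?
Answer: 171*sqrt(970)/4 ≈ 1331.4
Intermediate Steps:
G = -7/5 (G = 7/(-4 - 1) = 7/(-5) = 7*(-1/5) = -7/5 ≈ -1.4000)
m(n) = -3 + n
A(Z) = (1 + Z)/(-7/5 + Z) (A(Z) = (Z + 1)/(Z - 7/5) = (1 + Z)/(-7/5 + Z))
sqrt(A(m(-2)) + B)*(87 + 84) = sqrt(5*(1 + (-3 - 2))/(-7 + 5*(-3 - 2)) + 60)*(87 + 84) = sqrt(5*(1 - 5)/(-7 + 5*(-5)) + 60)*171 = sqrt(5*(-4)/(-7 - 25) + 60)*171 = sqrt(5*(-4)/(-32) + 60)*171 = sqrt(5*(-1/32)*(-4) + 60)*171 = sqrt(5/8 + 60)*171 = sqrt(485/8)*171 = (sqrt(970)/4)*171 = 171*sqrt(970)/4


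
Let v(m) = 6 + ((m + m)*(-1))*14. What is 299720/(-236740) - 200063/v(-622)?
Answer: -2629231823/206224214 ≈ -12.749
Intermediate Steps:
v(m) = 6 - 28*m (v(m) = 6 + ((2*m)*(-1))*14 = 6 - 2*m*14 = 6 - 28*m)
299720/(-236740) - 200063/v(-622) = 299720/(-236740) - 200063/(6 - 28*(-622)) = 299720*(-1/236740) - 200063/(6 + 17416) = -14986/11837 - 200063/17422 = -2629231823/206224214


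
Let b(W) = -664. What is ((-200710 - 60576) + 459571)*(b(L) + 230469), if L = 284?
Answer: 45566884425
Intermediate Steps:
((-200710 - 60576) + 459571)*(b(L) + 230469) = ((-200710 - 60576) + 459571)*(-664 + 230469) = (-261286 + 459571)*229805 = 198285*229805 = 45566884425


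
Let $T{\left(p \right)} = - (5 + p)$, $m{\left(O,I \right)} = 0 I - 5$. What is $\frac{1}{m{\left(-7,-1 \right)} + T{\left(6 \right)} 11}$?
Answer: $- \frac{1}{126} \approx -0.0079365$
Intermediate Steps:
$m{\left(O,I \right)} = -5$ ($m{\left(O,I \right)} = 0 - 5 = -5$)
$T{\left(p \right)} = -5 - p$
$\frac{1}{m{\left(-7,-1 \right)} + T{\left(6 \right)} 11} = \frac{1}{-5 + \left(-5 - 6\right) 11} = \frac{1}{-5 - 121} = \frac{1}{-126} = - \frac{1}{126}$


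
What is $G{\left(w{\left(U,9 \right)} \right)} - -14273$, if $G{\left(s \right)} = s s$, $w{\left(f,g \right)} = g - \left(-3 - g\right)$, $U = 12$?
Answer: $14714$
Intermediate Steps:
$w{\left(f,g \right)} = 3 + 2 g$ ($w{\left(f,g \right)} = g + \left(3 + g\right) = 3 + 2 g$)
$G{\left(s \right)} = s^{2}$
$G{\left(w{\left(U,9 \right)} \right)} - -14273 = \left(3 + 2 \cdot 9\right)^{2} - -14273 = \left(3 + 18\right)^{2} + 14273 = 21^{2} + 14273 = 441 + 14273 = 14714$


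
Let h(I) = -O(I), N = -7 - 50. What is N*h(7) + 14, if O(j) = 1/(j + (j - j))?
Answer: 155/7 ≈ 22.143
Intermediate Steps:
O(j) = 1/j (O(j) = 1/(j + 0) = 1/j)
N = -57
h(I) = -1/I
N*h(7) + 14 = -(-57)/7 + 14 = -57*(-1/7) + 14 = 57/7 + 14 = 155/7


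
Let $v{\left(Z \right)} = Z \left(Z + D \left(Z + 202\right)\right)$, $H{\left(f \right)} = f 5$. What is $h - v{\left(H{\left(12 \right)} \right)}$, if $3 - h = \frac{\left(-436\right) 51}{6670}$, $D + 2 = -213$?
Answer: $\frac{11259648123}{3335} \approx 3.3762 \cdot 10^{6}$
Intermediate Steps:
$D = -215$ ($D = -2 - 213 = -215$)
$H{\left(f \right)} = 5 f$
$v{\left(Z \right)} = Z \left(-43430 - 214 Z\right)$ ($v{\left(Z \right)} = Z \left(Z - 215 \left(Z + 202\right)\right) = Z \left(Z - 215 \left(202 + Z\right)\right) = Z \left(Z - \left(43430 + 215 Z\right)\right) = Z \left(-43430 - 214 Z\right)$)
$h = \frac{21123}{3335}$ ($h = 3 - \frac{\left(-436\right) 51}{6670} = 3 - \left(-22236\right) \frac{1}{6670} = 3 - - \frac{11118}{3335} = 3 + \frac{11118}{3335} = \frac{21123}{3335} \approx 6.3337$)
$h - v{\left(H{\left(12 \right)} \right)} = \frac{21123}{3335} - - 2 \cdot 5 \cdot 12 \left(21715 + 107 \cdot 5 \cdot 12\right) = \frac{21123}{3335} - \left(-2\right) 60 \left(21715 + 107 \cdot 60\right) = \frac{21123}{3335} - \left(-2\right) 60 \left(21715 + 6420\right) = \frac{21123}{3335} - \left(-2\right) 60 \cdot 28135 = \frac{21123}{3335} - -3376200 = \frac{21123}{3335} + 3376200 = \frac{11259648123}{3335}$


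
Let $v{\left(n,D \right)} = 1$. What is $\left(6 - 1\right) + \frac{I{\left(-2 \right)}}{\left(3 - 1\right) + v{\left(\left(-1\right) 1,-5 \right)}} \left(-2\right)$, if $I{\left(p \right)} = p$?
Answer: $\frac{19}{3} \approx 6.3333$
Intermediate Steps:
$\left(6 - 1\right) + \frac{I{\left(-2 \right)}}{\left(3 - 1\right) + v{\left(\left(-1\right) 1,-5 \right)}} \left(-2\right) = \left(6 - 1\right) + - \frac{2}{\left(3 - 1\right) + 1} \left(-2\right) = \left(6 - 1\right) + - \frac{2}{2 + 1} \left(-2\right) = 5 + - \frac{2}{3} \left(-2\right) = 5 + \left(-2\right) \frac{1}{3} \left(-2\right) = 5 - - \frac{4}{3} = 5 + \frac{4}{3} = \frac{19}{3}$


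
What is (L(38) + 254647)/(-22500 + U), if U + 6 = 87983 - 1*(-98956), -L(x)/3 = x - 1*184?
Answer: 255085/164433 ≈ 1.5513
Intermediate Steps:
L(x) = 552 - 3*x (L(x) = -3*(x - 1*184) = -3*(x - 184) = -3*(-184 + x) = 552 - 3*x)
U = 186933 (U = -6 + (87983 - 1*(-98956)) = -6 + (87983 + 98956) = -6 + 186939 = 186933)
(L(38) + 254647)/(-22500 + U) = ((552 - 3*38) + 254647)/(-22500 + 186933) = ((552 - 114) + 254647)/164433 = (438 + 254647)*(1/164433) = 255085*(1/164433) = 255085/164433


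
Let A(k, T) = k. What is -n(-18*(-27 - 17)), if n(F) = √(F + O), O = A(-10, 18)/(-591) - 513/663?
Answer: -√13498001762271/130611 ≈ -28.129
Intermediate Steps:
O = -98851/130611 (O = -10/(-591) - 513/663 = -10*(-1/591) - 513*1/663 = 10/591 - 171/221 = -98851/130611 ≈ -0.75683)
n(F) = √(-98851/130611 + F) (n(F) = √(F - 98851/130611) = √(-98851/130611 + F))
-n(-18*(-27 - 17)) = -√(-12911027961 + 17059233321*(-18*(-27 - 17)))/130611 = -√(-12911027961 + 17059233321*(-18*(-44)))/130611 = -√(-12911027961 + 17059233321*792)/130611 = -√(-12911027961 + 13510912790232)/130611 = -√13498001762271/130611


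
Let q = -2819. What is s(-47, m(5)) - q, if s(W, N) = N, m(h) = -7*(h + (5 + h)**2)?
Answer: 2084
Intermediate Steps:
m(h) = -7*h - 7*(5 + h)**2
s(-47, m(5)) - q = (-7*5 - 7*(5 + 5)**2) - 1*(-2819) = (-35 - 7*10**2) + 2819 = (-35 - 7*100) + 2819 = (-35 - 700) + 2819 = -735 + 2819 = 2084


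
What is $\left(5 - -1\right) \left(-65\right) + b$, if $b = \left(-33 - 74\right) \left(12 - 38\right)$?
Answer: $2392$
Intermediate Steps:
$b = 2782$ ($b = \left(-107\right) \left(-26\right) = 2782$)
$\left(5 - -1\right) \left(-65\right) + b = \left(5 - -1\right) \left(-65\right) + 2782 = \left(5 + 1\right) \left(-65\right) + 2782 = 6 \left(-65\right) + 2782 = -390 + 2782 = 2392$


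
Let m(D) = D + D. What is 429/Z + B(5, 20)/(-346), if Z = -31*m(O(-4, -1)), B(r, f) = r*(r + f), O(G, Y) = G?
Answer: 58717/42904 ≈ 1.3686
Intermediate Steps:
m(D) = 2*D
B(r, f) = r*(f + r)
Z = 248 (Z = -62*(-4) = -31*(-8) = 248)
429/Z + B(5, 20)/(-346) = 429/248 + (5*(20 + 5))/(-346) = 429*(1/248) + (5*25)*(-1/346) = 429/248 + 125*(-1/346) = 429/248 - 125/346 = 58717/42904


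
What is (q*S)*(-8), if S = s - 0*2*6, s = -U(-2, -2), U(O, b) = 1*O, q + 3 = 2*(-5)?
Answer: 208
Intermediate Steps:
q = -13 (q = -3 + 2*(-5) = -3 - 10 = -13)
U(O, b) = O
s = 2 (s = -1*(-2) = 2)
S = 2 (S = 2 - 0*2*6 = 2 - 0*6 = 2 - 1*0 = 2 + 0 = 2)
(q*S)*(-8) = -13*2*(-8) = -26*(-8) = 208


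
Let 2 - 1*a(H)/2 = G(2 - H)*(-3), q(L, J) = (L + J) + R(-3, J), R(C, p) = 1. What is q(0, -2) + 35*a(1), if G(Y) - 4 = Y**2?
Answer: 1189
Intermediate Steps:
G(Y) = 4 + Y**2
q(L, J) = 1 + J + L (q(L, J) = (L + J) + 1 = (J + L) + 1 = 1 + J + L)
a(H) = 28 + 6*(2 - H)**2 (a(H) = 4 - 2*(4 + (2 - H)**2)*(-3) = 4 - 2*(-12 - 3*(2 - H)**2) = 4 + (24 + 6*(2 - H)**2) = 28 + 6*(2 - H)**2)
q(0, -2) + 35*a(1) = (1 - 2 + 0) + 35*(28 + 6*(-2 + 1)**2) = -1 + 35*(28 + 6*(-1)**2) = -1 + 35*(28 + 6*1) = -1 + 35*(28 + 6) = -1 + 35*34 = -1 + 1190 = 1189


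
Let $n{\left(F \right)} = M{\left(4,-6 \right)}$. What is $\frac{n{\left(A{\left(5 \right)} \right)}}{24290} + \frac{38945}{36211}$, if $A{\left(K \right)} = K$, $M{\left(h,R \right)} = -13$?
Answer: $\frac{135071901}{125652170} \approx 1.075$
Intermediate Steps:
$n{\left(F \right)} = -13$
$\frac{n{\left(A{\left(5 \right)} \right)}}{24290} + \frac{38945}{36211} = - \frac{13}{24290} + \frac{38945}{36211} = \frac{135071901}{125652170}$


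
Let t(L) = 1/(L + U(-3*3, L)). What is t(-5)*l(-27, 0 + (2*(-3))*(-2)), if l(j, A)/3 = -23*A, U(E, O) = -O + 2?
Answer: -414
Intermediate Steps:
U(E, O) = 2 - O
t(L) = 1/2 (t(L) = 1/(L + (2 - L)) = 1/2)
l(j, A) = -69*A (l(j, A) = 3*(-23*A) = -69*A)
t(-5)*l(-27, 0 + (2*(-3))*(-2)) = (-69*(0 + (2*(-3))*(-2)))/2 = (-69*(0 - 6*(-2)))/2 = (-69*(0 + 12))/2 = (-69*12)/2 = (1/2)*(-828) = -414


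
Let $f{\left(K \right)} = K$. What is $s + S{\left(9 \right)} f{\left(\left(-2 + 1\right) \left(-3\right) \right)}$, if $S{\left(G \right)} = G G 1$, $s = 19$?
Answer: $262$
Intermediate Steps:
$S{\left(G \right)} = G^{2}$ ($S{\left(G \right)} = G^{2} \cdot 1 = G^{2}$)
$s + S{\left(9 \right)} f{\left(\left(-2 + 1\right) \left(-3\right) \right)} = 19 + 9^{2} \left(-2 + 1\right) \left(-3\right) = 19 + 81 \left(\left(-1\right) \left(-3\right)\right) = 19 + 81 \cdot 3 = 19 + 243 = 262$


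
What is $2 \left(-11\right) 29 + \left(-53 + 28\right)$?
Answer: $-663$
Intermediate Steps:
$2 \left(-11\right) 29 + \left(-53 + 28\right) = \left(-22\right) 29 - 25 = -638 - 25 = -663$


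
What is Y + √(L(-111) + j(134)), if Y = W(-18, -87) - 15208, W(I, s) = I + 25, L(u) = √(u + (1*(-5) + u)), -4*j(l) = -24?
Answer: -15201 + √(6 + I*√227) ≈ -15198.0 + 2.2602*I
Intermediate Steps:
j(l) = 6 (j(l) = -¼*(-24) = 6)
L(u) = √(-5 + 2*u) (L(u) = √(u + (-5 + u)) = √(-5 + 2*u))
W(I, s) = 25 + I
Y = -15201 (Y = (25 - 18) - 15208 = 7 - 15208 = -15201)
Y + √(L(-111) + j(134)) = -15201 + √(√(-5 + 2*(-111)) + 6) = -15201 + √(√(-5 - 222) + 6) = -15201 + √(√(-227) + 6) = -15201 + √(I*√227 + 6) = -15201 + √(6 + I*√227)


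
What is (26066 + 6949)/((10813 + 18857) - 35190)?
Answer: -2201/368 ≈ -5.9810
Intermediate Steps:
(26066 + 6949)/((10813 + 18857) - 35190) = 33015/(29670 - 35190) = 33015/(-5520) = 33015*(-1/5520) = -2201/368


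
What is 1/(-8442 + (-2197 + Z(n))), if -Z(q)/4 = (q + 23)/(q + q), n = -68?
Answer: -34/361771 ≈ -9.3982e-5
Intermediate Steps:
Z(q) = -2*(23 + q)/q (Z(q) = -4*(q + 23)/(q + q) = -4*(23 + q)/(2*q) = -4*(23 + q)*1/(2*q) = -2*(23 + q)/q)
1/(-8442 + (-2197 + Z(n))) = 1/(-8442 + (-2197 + (-2 - 46/(-68)))) = 1/(-8442 + (-2197 + (-2 - 46*(-1/68)))) = 1/(-8442 + (-2197 + (-2 + 23/34))) = 1/(-8442 + (-2197 - 45/34)) = 1/(-8442 - 74743/34) = 1/(-361771/34) = -34/361771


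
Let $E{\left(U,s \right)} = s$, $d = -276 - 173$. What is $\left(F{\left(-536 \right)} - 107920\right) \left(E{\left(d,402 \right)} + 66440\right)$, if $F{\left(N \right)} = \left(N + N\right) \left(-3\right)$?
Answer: $-6998624768$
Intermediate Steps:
$d = -449$ ($d = -276 - 173 = -449$)
$F{\left(N \right)} = - 6 N$ ($F{\left(N \right)} = 2 N \left(-3\right) = - 6 N$)
$\left(F{\left(-536 \right)} - 107920\right) \left(E{\left(d,402 \right)} + 66440\right) = \left(\left(-6\right) \left(-536\right) - 107920\right) \left(402 + 66440\right) = \left(3216 - 107920\right) 66842 = \left(-104704\right) 66842 = -6998624768$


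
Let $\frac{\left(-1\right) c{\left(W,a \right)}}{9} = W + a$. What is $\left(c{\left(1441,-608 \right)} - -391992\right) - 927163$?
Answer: $-542668$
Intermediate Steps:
$c{\left(W,a \right)} = - 9 W - 9 a$ ($c{\left(W,a \right)} = - 9 \left(W + a\right) = - 9 W - 9 a$)
$\left(c{\left(1441,-608 \right)} - -391992\right) - 927163 = \left(\left(\left(-9\right) 1441 - -5472\right) - -391992\right) - 927163 = \left(\left(-12969 + 5472\right) + 391992\right) - 927163 = \left(-7497 + 391992\right) - 927163 = 384495 - 927163 = -542668$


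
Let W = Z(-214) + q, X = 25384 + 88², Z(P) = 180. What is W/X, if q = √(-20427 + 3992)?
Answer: 45/8282 + I*√16435/33128 ≈ 0.0054335 + 0.0038698*I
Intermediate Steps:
q = I*√16435 (q = √(-16435) = I*√16435 ≈ 128.2*I)
X = 33128 (X = 25384 + 7744 = 33128)
W = 180 + I*√16435 ≈ 180.0 + 128.2*I
W/X = (180 + I*√16435)/33128 = (180 + I*√16435)*(1/33128) = 45/8282 + I*√16435/33128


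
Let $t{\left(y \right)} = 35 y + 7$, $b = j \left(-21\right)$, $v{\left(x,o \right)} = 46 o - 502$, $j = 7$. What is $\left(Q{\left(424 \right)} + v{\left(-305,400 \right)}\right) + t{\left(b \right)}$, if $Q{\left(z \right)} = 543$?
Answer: $13303$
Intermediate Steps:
$v{\left(x,o \right)} = -502 + 46 o$
$b = -147$ ($b = 7 \left(-21\right) = -147$)
$t{\left(y \right)} = 7 + 35 y$
$\left(Q{\left(424 \right)} + v{\left(-305,400 \right)}\right) + t{\left(b \right)} = \left(543 + \left(-502 + 46 \cdot 400\right)\right) + \left(7 + 35 \left(-147\right)\right) = \left(543 + \left(-502 + 18400\right)\right) + \left(7 - 5145\right) = \left(543 + 17898\right) - 5138 = 18441 - 5138 = 13303$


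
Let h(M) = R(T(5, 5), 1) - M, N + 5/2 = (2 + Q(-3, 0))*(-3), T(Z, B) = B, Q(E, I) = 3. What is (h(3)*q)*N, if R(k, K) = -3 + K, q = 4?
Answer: 350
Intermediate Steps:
N = -35/2 (N = -5/2 + (2 + 3)*(-3) = -5/2 + 5*(-3) = -5/2 - 15 = -35/2 ≈ -17.500)
h(M) = -2 - M (h(M) = (-3 + 1) - M = -2 - M)
(h(3)*q)*N = ((-2 - 1*3)*4)*(-35/2) = ((-2 - 3)*4)*(-35/2) = -5*4*(-35/2) = -20*(-35/2) = 350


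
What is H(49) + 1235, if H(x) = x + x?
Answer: 1333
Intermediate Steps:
H(x) = 2*x
H(49) + 1235 = 2*49 + 1235 = 98 + 1235 = 1333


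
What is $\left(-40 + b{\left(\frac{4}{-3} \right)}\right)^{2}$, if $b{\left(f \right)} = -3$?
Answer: $1849$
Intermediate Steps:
$\left(-40 + b{\left(\frac{4}{-3} \right)}\right)^{2} = \left(-40 - 3\right)^{2} = \left(-43\right)^{2} = 1849$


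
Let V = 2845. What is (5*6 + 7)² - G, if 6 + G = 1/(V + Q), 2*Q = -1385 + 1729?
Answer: 4148374/3017 ≈ 1375.0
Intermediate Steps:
Q = 172 (Q = (-1385 + 1729)/2 = (½)*344 = 172)
G = -18101/3017 (G = -6 + 1/(2845 + 172) = -6 + 1/3017 = -18101/3017 ≈ -5.9997)
(5*6 + 7)² - G = (5*6 + 7)² - 1*(-18101/3017) = (30 + 7)² + 18101/3017 = 37² + 18101/3017 = 1369 + 18101/3017 = 4148374/3017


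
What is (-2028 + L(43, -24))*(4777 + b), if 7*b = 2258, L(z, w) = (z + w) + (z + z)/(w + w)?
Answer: -574233841/56 ≈ -1.0254e+7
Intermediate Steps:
L(z, w) = w + z + z/w (L(z, w) = (w + z) + (2*z)/((2*w)) = (w + z) + (2*z)*(1/(2*w)) = (w + z) + z/w = w + z + z/w)
b = 2258/7 (b = (⅐)*2258 = 2258/7 ≈ 322.57)
(-2028 + L(43, -24))*(4777 + b) = (-2028 + (-24 + 43 + 43/(-24)))*(4777 + 2258/7) = (-2028 + (-24 + 43 + 43*(-1/24)))*(35697/7) = (-2028 + (-24 + 43 - 43/24))*(35697/7) = (-2028 + 413/24)*(35697/7) = -48259/24*35697/7 = -574233841/56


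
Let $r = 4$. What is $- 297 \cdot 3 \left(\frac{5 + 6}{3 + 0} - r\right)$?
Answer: $297$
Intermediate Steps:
$- 297 \cdot 3 \left(\frac{5 + 6}{3 + 0} - r\right) = - 297 \cdot 3 \left(\frac{5 + 6}{3 + 0} - 4\right) = - 297 \cdot 3 \left(\frac{11}{3} - 4\right) = - 297 \cdot 3 \left(- \frac{1}{3}\right) = \left(-297\right) \left(-1\right) = 297$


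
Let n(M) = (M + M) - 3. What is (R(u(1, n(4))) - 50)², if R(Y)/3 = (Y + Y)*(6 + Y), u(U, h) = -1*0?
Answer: 2500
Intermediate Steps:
n(M) = -3 + 2*M (n(M) = 2*M - 3 = -3 + 2*M)
u(U, h) = 0
R(Y) = 6*Y*(6 + Y) (R(Y) = 3*((Y + Y)*(6 + Y)) = 3*((2*Y)*(6 + Y)) = 3*(2*Y*(6 + Y)) = 6*Y*(6 + Y))
(R(u(1, n(4))) - 50)² = (6*0*(6 + 0) - 50)² = (6*0*6 - 50)² = (0 - 50)² = (-50)² = 2500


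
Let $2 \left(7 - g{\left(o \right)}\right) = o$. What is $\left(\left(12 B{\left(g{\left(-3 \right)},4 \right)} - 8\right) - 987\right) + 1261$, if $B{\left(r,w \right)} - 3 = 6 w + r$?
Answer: $692$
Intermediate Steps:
$g{\left(o \right)} = 7 - \frac{o}{2}$
$B{\left(r,w \right)} = 3 + r + 6 w$ ($B{\left(r,w \right)} = 3 + \left(6 w + r\right) = 3 + \left(r + 6 w\right) = 3 + r + 6 w$)
$\left(\left(12 B{\left(g{\left(-3 \right)},4 \right)} - 8\right) - 987\right) + 1261 = \left(\left(12 \left(3 + \left(7 - - \frac{3}{2}\right) + 6 \cdot 4\right) - 8\right) - 987\right) + 1261 = \left(\left(12 \left(3 + \left(7 + \frac{3}{2}\right) + 24\right) - 8\right) - 987\right) + 1261 = \left(\left(12 \left(3 + \frac{17}{2} + 24\right) - 8\right) - 987\right) + 1261 = \left(\left(12 \cdot \frac{71}{2} - 8\right) - 987\right) + 1261 = \left(\left(426 - 8\right) - 987\right) + 1261 = \left(418 - 987\right) + 1261 = -569 + 1261 = 692$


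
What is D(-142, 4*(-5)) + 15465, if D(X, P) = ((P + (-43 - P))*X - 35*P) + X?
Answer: 22129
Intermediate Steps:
D(X, P) = -42*X - 35*P (D(X, P) = (-43*X - 35*P) + X = -42*X - 35*P)
D(-142, 4*(-5)) + 15465 = (-42*(-142) - 140*(-5)) + 15465 = (5964 - 35*(-20)) + 15465 = (5964 + 700) + 15465 = 6664 + 15465 = 22129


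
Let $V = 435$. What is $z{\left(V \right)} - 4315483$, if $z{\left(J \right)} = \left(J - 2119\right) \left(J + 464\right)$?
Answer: $-5829399$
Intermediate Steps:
$z{\left(J \right)} = \left(-2119 + J\right) \left(464 + J\right)$
$z{\left(V \right)} - 4315483 = \left(-983216 + 435^{2} - 719925\right) - 4315483 = \left(-983216 + 189225 - 719925\right) - 4315483 = -1513916 - 4315483 = -5829399$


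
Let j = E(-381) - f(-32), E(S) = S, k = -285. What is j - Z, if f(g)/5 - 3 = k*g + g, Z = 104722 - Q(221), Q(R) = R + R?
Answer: -150116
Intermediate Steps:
Q(R) = 2*R
Z = 104280 (Z = 104722 - 2*221 = 104722 - 1*442 = 104722 - 442 = 104280)
f(g) = 15 - 1420*g (f(g) = 15 + 5*(-285*g + g) = 15 + 5*(-284*g) = 15 - 1420*g)
j = -45836 (j = -381 - (15 - 1420*(-32)) = -381 - (15 + 45440) = -381 - 1*45455 = -381 - 45455 = -45836)
j - Z = -45836 - 1*104280 = -45836 - 104280 = -150116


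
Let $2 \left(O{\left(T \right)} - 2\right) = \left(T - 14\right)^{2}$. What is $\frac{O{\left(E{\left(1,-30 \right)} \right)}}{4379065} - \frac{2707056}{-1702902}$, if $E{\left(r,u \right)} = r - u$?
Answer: $\frac{3951541219261}{2485706182210} \approx 1.5897$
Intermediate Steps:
$O{\left(T \right)} = 2 + \frac{\left(-14 + T\right)^{2}}{2}$ ($O{\left(T \right)} = 2 + \frac{\left(T - 14\right)^{2}}{2} = 2 + \frac{\left(-14 + T\right)^{2}}{2}$)
$\frac{O{\left(E{\left(1,-30 \right)} \right)}}{4379065} - \frac{2707056}{-1702902} = \frac{2 + \frac{\left(-14 + \left(1 - -30\right)\right)^{2}}{2}}{4379065} - \frac{2707056}{-1702902} = \left(2 + \frac{\left(-14 + \left(1 + 30\right)\right)^{2}}{2}\right) \frac{1}{4379065} - - \frac{451176}{283817} = \left(2 + \frac{\left(-14 + 31\right)^{2}}{2}\right) \frac{1}{4379065} + \frac{451176}{283817} = \left(2 + \frac{17^{2}}{2}\right) \frac{1}{4379065} + \frac{451176}{283817} = \left(2 + \frac{1}{2} \cdot 289\right) \frac{1}{4379065} + \frac{451176}{283817} = \left(2 + \frac{289}{2}\right) \frac{1}{4379065} + \frac{451176}{283817} = \frac{293}{2} \cdot \frac{1}{4379065} + \frac{451176}{283817} = \frac{293}{8758130} + \frac{451176}{283817} = \frac{3951541219261}{2485706182210}$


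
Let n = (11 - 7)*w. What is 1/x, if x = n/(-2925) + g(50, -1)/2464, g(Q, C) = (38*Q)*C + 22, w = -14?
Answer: -3603600/2677583 ≈ -1.3458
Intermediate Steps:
g(Q, C) = 22 + 38*C*Q (g(Q, C) = 38*C*Q + 22 = 22 + 38*C*Q)
n = -56 (n = (11 - 7)*(-14) = 4*(-14) = -56)
x = -2677583/3603600 (x = -56/(-2925) + (22 + 38*(-1)*50)/2464 = -56*(-1/2925) + (22 - 1900)*(1/2464) = 56/2925 - 1878*1/2464 = 56/2925 - 939/1232 = -2677583/3603600 ≈ -0.74303)
1/x = 1/(-2677583/3603600) = -3603600/2677583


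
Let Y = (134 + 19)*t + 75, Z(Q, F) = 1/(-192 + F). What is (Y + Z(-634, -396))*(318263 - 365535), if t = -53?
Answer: 55828149274/147 ≈ 3.7978e+8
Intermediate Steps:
Y = -8034 (Y = (134 + 19)*(-53) + 75 = 153*(-53) + 75 = -8109 + 75 = -8034)
(Y + Z(-634, -396))*(318263 - 365535) = (-8034 + 1/(-192 - 396))*(318263 - 365535) = (-8034 + 1/(-588))*(-47272) = (-8034 - 1/588)*(-47272) = -4723993/588*(-47272) = 55828149274/147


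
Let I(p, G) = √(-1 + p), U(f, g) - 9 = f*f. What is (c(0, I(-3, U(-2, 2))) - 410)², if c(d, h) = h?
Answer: 168096 - 1640*I ≈ 1.681e+5 - 1640.0*I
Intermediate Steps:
U(f, g) = 9 + f² (U(f, g) = 9 + f*f = 9 + f²)
(c(0, I(-3, U(-2, 2))) - 410)² = (√(-1 - 3) - 410)² = (√(-4) - 410)² = (2*I - 410)² = (-410 + 2*I)²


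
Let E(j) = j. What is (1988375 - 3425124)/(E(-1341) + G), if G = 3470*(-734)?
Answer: 1436749/2548321 ≈ 0.56380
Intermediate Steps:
G = -2546980
(1988375 - 3425124)/(E(-1341) + G) = (1988375 - 3425124)/(-1341 - 2546980) = -1436749/(-2548321) = -1436749*(-1/2548321) = 1436749/2548321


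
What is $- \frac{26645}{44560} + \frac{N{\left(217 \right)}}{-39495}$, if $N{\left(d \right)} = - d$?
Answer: $- \frac{208534951}{351979440} \approx -0.59246$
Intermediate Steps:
$- \frac{26645}{44560} + \frac{N{\left(217 \right)}}{-39495} = - \frac{26645}{44560} + \frac{\left(-1\right) 217}{-39495} = \left(-26645\right) \frac{1}{44560} - - \frac{217}{39495} = - \frac{5329}{8912} + \frac{217}{39495} = - \frac{208534951}{351979440}$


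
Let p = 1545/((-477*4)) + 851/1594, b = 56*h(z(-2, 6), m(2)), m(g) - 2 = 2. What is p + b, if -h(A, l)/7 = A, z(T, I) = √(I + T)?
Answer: -397543165/506892 ≈ -784.28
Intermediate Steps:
m(g) = 4 (m(g) = 2 + 2 = 4)
h(A, l) = -7*A
b = -784 (b = 56*(-7*√(6 - 2)) = 56*(-7*√4) = 56*(-7*2) = 56*(-14) = -784)
p = -139837/506892 (p = 1545/(-1908) + 851*(1/1594) = 1545*(-1/1908) + 851/1594 = -515/636 + 851/1594 = -139837/506892 ≈ -0.27587)
p + b = -139837/506892 - 784 = -397543165/506892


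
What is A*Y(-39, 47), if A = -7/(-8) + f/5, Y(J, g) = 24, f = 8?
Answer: 297/5 ≈ 59.400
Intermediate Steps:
A = 99/40 (A = -7/(-8) + 8/5 = -7*(-⅛) + 8*(⅕) = 7/8 + 8/5 = 99/40 ≈ 2.4750)
A*Y(-39, 47) = (99/40)*24 = 297/5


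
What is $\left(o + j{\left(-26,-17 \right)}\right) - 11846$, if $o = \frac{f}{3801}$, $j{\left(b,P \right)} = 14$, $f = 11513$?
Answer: $- \frac{44961919}{3801} \approx -11829.0$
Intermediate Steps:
$o = \frac{11513}{3801} \approx 3.0289$
$\left(o + j{\left(-26,-17 \right)}\right) - 11846 = \left(\frac{11513}{3801} + 14\right) - 11846 = \frac{64727}{3801} - 11846 = - \frac{44961919}{3801}$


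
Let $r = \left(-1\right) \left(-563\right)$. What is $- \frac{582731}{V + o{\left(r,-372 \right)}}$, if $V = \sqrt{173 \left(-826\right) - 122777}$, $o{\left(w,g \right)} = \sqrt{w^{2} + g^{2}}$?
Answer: $- \frac{582731}{\sqrt{455353} + 5 i \sqrt{10627}} \approx -545.37 + 416.57 i$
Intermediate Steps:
$r = 563$
$o{\left(w,g \right)} = \sqrt{g^{2} + w^{2}}$
$V = 5 i \sqrt{10627}$ ($V = \sqrt{-142898 - 122777} = \sqrt{-265675} = 5 i \sqrt{10627} \approx 515.44 i$)
$- \frac{582731}{V + o{\left(r,-372 \right)}} = - \frac{582731}{5 i \sqrt{10627} + \sqrt{\left(-372\right)^{2} + 563^{2}}} = - \frac{582731}{5 i \sqrt{10627} + \sqrt{138384 + 316969}} = - \frac{582731}{5 i \sqrt{10627} + \sqrt{455353}} = - \frac{582731}{\sqrt{455353} + 5 i \sqrt{10627}}$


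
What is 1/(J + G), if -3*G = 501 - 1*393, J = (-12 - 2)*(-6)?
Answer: 1/48 ≈ 0.020833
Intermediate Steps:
J = 84 (J = -14*(-6) = 84)
G = -36 (G = -(501 - 1*393)/3 = -(501 - 393)/3 = -1/3*108 = -36)
1/(J + G) = 1/(84 - 36) = 1/48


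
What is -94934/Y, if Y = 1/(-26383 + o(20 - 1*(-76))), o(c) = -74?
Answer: 2511668838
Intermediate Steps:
Y = -1/26457 (Y = 1/(-26383 - 74) = 1/(-26457) = -1/26457 ≈ -3.7797e-5)
-94934/Y = -94934/(-1/26457) = -94934*(-26457) = 2511668838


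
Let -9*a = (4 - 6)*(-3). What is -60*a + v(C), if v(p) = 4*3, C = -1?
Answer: 52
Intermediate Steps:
v(p) = 12
a = -⅔ (a = -(4 - 6)*(-3)/9 = -(-2)*(-3)/9 = -⅑*6 = -⅔ ≈ -0.66667)
-60*a + v(C) = -60*(-⅔) + 12 = 40 + 12 = 52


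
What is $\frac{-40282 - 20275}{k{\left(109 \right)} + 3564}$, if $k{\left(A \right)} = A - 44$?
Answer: $- \frac{60557}{3629} \approx -16.687$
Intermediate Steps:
$k{\left(A \right)} = -44 + A$ ($k{\left(A \right)} = A - 44 = -44 + A$)
$\frac{-40282 - 20275}{k{\left(109 \right)} + 3564} = \frac{-40282 - 20275}{\left(-44 + 109\right) + 3564} = - \frac{60557}{65 + 3564} = - \frac{60557}{3629}$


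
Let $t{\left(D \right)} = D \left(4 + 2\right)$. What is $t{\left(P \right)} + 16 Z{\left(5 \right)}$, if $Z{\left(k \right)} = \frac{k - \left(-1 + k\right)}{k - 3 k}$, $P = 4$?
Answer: $\frac{112}{5} \approx 22.4$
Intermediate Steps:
$t{\left(D \right)} = 6 D$ ($t{\left(D \right)} = D 6 = 6 D$)
$Z{\left(k \right)} = - \frac{1}{2 k}$ ($Z{\left(k \right)} = 1 \frac{1}{\left(-2\right) k} = 1 \left(- \frac{1}{2 k}\right) = - \frac{1}{2 k}$)
$t{\left(P \right)} + 16 Z{\left(5 \right)} = 6 \cdot 4 + 16 \left(- \frac{1}{2 \cdot 5}\right) = 24 + 16 \left(\left(- \frac{1}{2}\right) \frac{1}{5}\right) = 24 + 16 \left(- \frac{1}{10}\right) = 24 - \frac{8}{5} = \frac{112}{5}$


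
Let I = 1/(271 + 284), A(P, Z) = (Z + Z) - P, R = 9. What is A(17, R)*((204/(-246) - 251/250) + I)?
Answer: -2083751/1137750 ≈ -1.8315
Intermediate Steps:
A(P, Z) = -P + 2*Z (A(P, Z) = 2*Z - P = -P + 2*Z)
I = 1/555 ≈ 0.0018018
A(17, R)*((204/(-246) - 251/250) + I) = (-1*17 + 2*9)*((204/(-246) - 251/250) + 1/555) = (-17 + 18)*((204*(-1/246) - 251*1/250) + 1/555) = 1*((-34/41 - 251/250) + 1/555) = 1*(-18791/10250 + 1/555) = 1*(-2083751/1137750) = -2083751/1137750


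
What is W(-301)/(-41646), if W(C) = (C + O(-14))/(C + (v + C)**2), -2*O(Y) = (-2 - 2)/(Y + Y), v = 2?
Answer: 281/3463281360 ≈ 8.1137e-8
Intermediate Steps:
O(Y) = 1/Y (O(Y) = -(-2 - 2)/(2*(Y + Y)) = -(-2)/(2*Y) = -(-2)*1/(2*Y) = -(-1)/Y = 1/Y)
W(C) = (-1/14 + C)/(C + (2 + C)**2) (W(C) = (C + 1/(-14))/(C + (2 + C)**2) = (C - 1/14)/(C + (2 + C)**2) = (-1/14 + C)/(C + (2 + C)**2))
W(-301)/(-41646) = ((-1/14 - 301)/(-301 + (2 - 301)**2))/(-41646) = (-4215/14/(-301 + (-299)**2))*(-1/41646) = (-4215/14/(-301 + 89401))*(-1/41646) = (-4215/14/89100)*(-1/41646) = ((1/89100)*(-4215/14))*(-1/41646) = -281/83160*(-1/41646) = 281/3463281360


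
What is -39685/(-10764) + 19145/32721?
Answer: 38579735/9030996 ≈ 4.2719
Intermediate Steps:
-39685/(-10764) + 19145/32721 = -39685*(-1/10764) + 19145*(1/32721) = 39685/10764 + 19145/32721 = 38579735/9030996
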